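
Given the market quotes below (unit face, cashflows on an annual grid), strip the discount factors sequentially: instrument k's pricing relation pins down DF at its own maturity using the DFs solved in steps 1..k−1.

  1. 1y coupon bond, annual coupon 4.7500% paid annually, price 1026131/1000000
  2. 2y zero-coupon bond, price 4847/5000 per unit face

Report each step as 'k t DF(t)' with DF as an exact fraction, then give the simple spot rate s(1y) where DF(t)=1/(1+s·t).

step 1 [1y] bond c/1=19/400: DF=(1026131/1000000 − 19/400·(0))/(1+19/400) = 2449/2500 ≈ 0.979600
step 2 [2y] zero: DF = P = 4847/5000 ≈ 0.969400

1 1 2449/2500
2 2 4847/5000
s(1y) = (1/(2449/2500) − 1)/(1) = 51/2449 ≈ 2.0825%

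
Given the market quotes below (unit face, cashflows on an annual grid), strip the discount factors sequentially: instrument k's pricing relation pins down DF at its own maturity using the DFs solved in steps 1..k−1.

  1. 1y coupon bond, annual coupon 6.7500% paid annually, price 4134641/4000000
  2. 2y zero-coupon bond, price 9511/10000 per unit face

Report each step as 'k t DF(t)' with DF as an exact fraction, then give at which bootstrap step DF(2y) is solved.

1 1 9683/10000
2 2 9511/10000
DF(2y) is solved at step 2

step 1 [1y] bond c/1=27/400: DF=(4134641/4000000 − 27/400·(0))/(1+27/400) = 9683/10000 ≈ 0.968300
step 2 [2y] zero: DF = P = 9511/10000 ≈ 0.951100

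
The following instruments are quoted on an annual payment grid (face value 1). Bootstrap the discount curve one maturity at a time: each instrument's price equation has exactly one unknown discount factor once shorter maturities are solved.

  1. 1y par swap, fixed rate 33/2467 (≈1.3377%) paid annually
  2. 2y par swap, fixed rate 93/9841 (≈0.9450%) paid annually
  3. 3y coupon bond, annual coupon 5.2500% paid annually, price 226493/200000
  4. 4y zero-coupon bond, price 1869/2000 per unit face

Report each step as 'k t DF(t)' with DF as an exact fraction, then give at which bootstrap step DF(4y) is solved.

1 1 2467/2500
2 2 4907/5000
3 3 4889/5000
4 4 1869/2000
DF(4y) is solved at step 4

step 1 [1y] swap r/1=33/2467: DF=(1 − 33/2467·(0))/(1+33/2467) = 2467/2500 ≈ 0.986800
step 2 [2y] swap r/1=93/9841: DF=(1 − 93/9841·(0.986800))/(1+93/9841) = 4907/5000 ≈ 0.981400
step 3 [3y] bond c/1=21/400: DF=(226493/200000 − 21/400·(0.986800+0.981400))/(1+21/400) = 4889/5000 ≈ 0.977800
step 4 [4y] zero: DF = P = 1869/2000 ≈ 0.934500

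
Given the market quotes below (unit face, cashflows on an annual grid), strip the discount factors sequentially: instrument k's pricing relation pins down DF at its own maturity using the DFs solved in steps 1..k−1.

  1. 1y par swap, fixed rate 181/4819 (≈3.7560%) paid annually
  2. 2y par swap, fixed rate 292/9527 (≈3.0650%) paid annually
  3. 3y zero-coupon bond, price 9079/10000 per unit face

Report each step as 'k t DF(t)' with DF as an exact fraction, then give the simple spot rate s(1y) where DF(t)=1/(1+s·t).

1 1 4819/5000
2 2 1177/1250
3 3 9079/10000
s(1y) = (1/(4819/5000) − 1)/(1) = 181/4819 ≈ 3.7560%

step 1 [1y] swap r/1=181/4819: DF=(1 − 181/4819·(0))/(1+181/4819) = 4819/5000 ≈ 0.963800
step 2 [2y] swap r/1=292/9527: DF=(1 − 292/9527·(0.963800))/(1+292/9527) = 1177/1250 ≈ 0.941600
step 3 [3y] zero: DF = P = 9079/10000 ≈ 0.907900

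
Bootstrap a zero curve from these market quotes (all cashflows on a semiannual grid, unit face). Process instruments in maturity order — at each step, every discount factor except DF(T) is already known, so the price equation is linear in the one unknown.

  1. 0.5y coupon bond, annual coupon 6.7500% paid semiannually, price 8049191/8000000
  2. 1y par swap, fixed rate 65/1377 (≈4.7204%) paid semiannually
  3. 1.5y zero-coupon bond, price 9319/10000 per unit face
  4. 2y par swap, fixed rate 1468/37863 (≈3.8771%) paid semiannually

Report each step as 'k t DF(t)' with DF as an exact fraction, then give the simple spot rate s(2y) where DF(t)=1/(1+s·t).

step 1 [0.5y] bond c/2=27/800: DF=(8049191/8000000 − 27/800·(0))/(1+27/800) = 9733/10000 ≈ 0.973300
step 2 [1y] swap r/2=65/2754: DF=(1 − 65/2754·(0.973300))/(1+65/2754) = 1909/2000 ≈ 0.954500
step 3 [1.5y] zero: DF = P = 9319/10000 ≈ 0.931900
step 4 [2y] swap r/2=734/37863: DF=(1 − 734/37863·(0.973300+0.954500+0.931900))/(1+734/37863) = 4633/5000 ≈ 0.926600

1 1/2 9733/10000
2 1 1909/2000
3 3/2 9319/10000
4 2 4633/5000
s(2y) = (1/(4633/5000) − 1)/(2) = 367/9266 ≈ 3.9607%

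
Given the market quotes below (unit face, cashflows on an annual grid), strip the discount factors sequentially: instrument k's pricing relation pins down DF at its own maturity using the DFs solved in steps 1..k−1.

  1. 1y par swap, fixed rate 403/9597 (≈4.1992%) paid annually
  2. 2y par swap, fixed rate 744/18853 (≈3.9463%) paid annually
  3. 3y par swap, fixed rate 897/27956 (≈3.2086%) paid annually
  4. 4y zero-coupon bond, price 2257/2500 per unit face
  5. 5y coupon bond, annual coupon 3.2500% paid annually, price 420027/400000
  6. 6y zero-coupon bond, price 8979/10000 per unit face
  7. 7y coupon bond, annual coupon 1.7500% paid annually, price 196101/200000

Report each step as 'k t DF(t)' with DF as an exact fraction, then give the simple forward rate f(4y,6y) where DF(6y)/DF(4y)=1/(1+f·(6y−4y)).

1 1 9597/10000
2 2 1157/1250
3 3 9103/10000
4 4 2257/2500
5 5 4503/5000
6 6 8979/10000
7 7 8691/10000
f(4y,6y) = ((2257/2500)/(8979/10000) − 1)/(2) = 49/17958 ≈ 0.2729%

step 1 [1y] swap r/1=403/9597: DF=(1 − 403/9597·(0))/(1+403/9597) = 9597/10000 ≈ 0.959700
step 2 [2y] swap r/1=744/18853: DF=(1 − 744/18853·(0.959700))/(1+744/18853) = 1157/1250 ≈ 0.925600
step 3 [3y] swap r/1=897/27956: DF=(1 − 897/27956·(0.959700+0.925600))/(1+897/27956) = 9103/10000 ≈ 0.910300
step 4 [4y] zero: DF = P = 2257/2500 ≈ 0.902800
step 5 [5y] bond c/1=13/400: DF=(420027/400000 − 13/400·(0.959700+0.925600+0.910300+0.902800))/(1+13/400) = 4503/5000 ≈ 0.900600
step 6 [6y] zero: DF = P = 8979/10000 ≈ 0.897900
step 7 [7y] bond c/1=7/400: DF=(196101/200000 − 7/400·(0.959700+0.925600+0.910300+0.902800+0.900600+0.897900))/(1+7/400) = 8691/10000 ≈ 0.869100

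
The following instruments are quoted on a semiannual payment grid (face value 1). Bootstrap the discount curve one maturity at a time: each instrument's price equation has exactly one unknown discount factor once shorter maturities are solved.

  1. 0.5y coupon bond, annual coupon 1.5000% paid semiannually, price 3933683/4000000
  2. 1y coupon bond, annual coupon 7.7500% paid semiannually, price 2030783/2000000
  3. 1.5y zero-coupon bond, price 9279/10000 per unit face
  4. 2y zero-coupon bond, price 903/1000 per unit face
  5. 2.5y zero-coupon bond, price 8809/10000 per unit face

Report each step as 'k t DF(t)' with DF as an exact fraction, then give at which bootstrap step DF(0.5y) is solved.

1 1/2 9761/10000
2 1 9411/10000
3 3/2 9279/10000
4 2 903/1000
5 5/2 8809/10000
DF(0.5y) is solved at step 1

step 1 [0.5y] bond c/2=3/400: DF=(3933683/4000000 − 3/400·(0))/(1+3/400) = 9761/10000 ≈ 0.976100
step 2 [1y] bond c/2=31/800: DF=(2030783/2000000 − 31/800·(0.976100))/(1+31/800) = 9411/10000 ≈ 0.941100
step 3 [1.5y] zero: DF = P = 9279/10000 ≈ 0.927900
step 4 [2y] zero: DF = P = 903/1000 ≈ 0.903000
step 5 [2.5y] zero: DF = P = 8809/10000 ≈ 0.880900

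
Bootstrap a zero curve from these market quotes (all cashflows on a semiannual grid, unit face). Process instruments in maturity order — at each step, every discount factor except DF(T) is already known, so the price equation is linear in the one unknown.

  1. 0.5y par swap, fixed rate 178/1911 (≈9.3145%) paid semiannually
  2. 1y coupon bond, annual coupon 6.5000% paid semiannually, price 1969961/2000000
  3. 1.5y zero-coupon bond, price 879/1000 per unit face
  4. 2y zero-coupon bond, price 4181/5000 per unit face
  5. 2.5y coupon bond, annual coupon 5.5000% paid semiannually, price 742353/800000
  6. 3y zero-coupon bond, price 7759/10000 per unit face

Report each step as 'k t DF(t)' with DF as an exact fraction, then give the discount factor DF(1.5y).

step 1 [0.5y] swap r/2=89/1911: DF=(1 − 89/1911·(0))/(1+89/1911) = 1911/2000 ≈ 0.955500
step 2 [1y] bond c/2=13/400: DF=(1969961/2000000 − 13/400·(0.955500))/(1+13/400) = 9239/10000 ≈ 0.923900
step 3 [1.5y] zero: DF = P = 879/1000 ≈ 0.879000
step 4 [2y] zero: DF = P = 4181/5000 ≈ 0.836200
step 5 [2.5y] bond c/2=11/400: DF=(742353/800000 − 11/400·(0.955500+0.923900+0.879000+0.836200))/(1+11/400) = 8069/10000 ≈ 0.806900
step 6 [3y] zero: DF = P = 7759/10000 ≈ 0.775900

1 1/2 1911/2000
2 1 9239/10000
3 3/2 879/1000
4 2 4181/5000
5 5/2 8069/10000
6 3 7759/10000
DF(1.5y) = 879/1000 ≈ 0.879000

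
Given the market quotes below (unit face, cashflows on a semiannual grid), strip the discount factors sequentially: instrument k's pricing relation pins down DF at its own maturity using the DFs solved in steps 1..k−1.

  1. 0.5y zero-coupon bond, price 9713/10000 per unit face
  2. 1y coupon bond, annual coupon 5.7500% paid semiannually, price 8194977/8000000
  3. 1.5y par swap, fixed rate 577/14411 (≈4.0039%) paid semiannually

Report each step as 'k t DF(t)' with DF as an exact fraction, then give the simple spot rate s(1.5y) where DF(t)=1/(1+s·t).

1 1/2 9713/10000
2 1 4843/5000
3 3/2 9423/10000
s(1.5y) = (1/(9423/10000) − 1)/(3/2) = 1154/28269 ≈ 4.0822%

step 1 [0.5y] zero: DF = P = 9713/10000 ≈ 0.971300
step 2 [1y] bond c/2=23/800: DF=(8194977/8000000 − 23/800·(0.971300))/(1+23/800) = 4843/5000 ≈ 0.968600
step 3 [1.5y] swap r/2=577/28822: DF=(1 − 577/28822·(0.971300+0.968600))/(1+577/28822) = 9423/10000 ≈ 0.942300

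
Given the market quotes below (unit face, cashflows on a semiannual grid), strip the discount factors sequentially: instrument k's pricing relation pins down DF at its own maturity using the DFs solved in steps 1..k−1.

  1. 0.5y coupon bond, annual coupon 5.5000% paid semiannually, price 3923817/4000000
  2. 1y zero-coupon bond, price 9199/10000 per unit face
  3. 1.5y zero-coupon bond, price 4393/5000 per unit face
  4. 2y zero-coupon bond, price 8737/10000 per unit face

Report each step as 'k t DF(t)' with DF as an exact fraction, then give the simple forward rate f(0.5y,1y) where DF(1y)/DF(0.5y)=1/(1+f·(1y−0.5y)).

step 1 [0.5y] bond c/2=11/400: DF=(3923817/4000000 − 11/400·(0))/(1+11/400) = 9547/10000 ≈ 0.954700
step 2 [1y] zero: DF = P = 9199/10000 ≈ 0.919900
step 3 [1.5y] zero: DF = P = 4393/5000 ≈ 0.878600
step 4 [2y] zero: DF = P = 8737/10000 ≈ 0.873700

1 1/2 9547/10000
2 1 9199/10000
3 3/2 4393/5000
4 2 8737/10000
f(0.5y,1y) = ((9547/10000)/(9199/10000) − 1)/(1/2) = 696/9199 ≈ 7.5660%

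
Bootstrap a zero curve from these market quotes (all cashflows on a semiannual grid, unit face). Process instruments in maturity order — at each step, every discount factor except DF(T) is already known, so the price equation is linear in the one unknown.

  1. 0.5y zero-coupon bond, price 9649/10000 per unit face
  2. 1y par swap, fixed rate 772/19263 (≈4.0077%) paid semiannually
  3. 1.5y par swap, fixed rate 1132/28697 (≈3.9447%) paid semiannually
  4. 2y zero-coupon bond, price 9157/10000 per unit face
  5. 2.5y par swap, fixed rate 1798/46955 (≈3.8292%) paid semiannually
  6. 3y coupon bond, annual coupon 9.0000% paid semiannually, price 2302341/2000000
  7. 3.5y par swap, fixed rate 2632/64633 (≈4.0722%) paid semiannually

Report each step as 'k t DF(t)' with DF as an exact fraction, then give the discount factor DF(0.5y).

step 1 [0.5y] zero: DF = P = 9649/10000 ≈ 0.964900
step 2 [1y] swap r/2=386/19263: DF=(1 − 386/19263·(0.964900))/(1+386/19263) = 4807/5000 ≈ 0.961400
step 3 [1.5y] swap r/2=566/28697: DF=(1 − 566/28697·(0.964900+0.961400))/(1+566/28697) = 4717/5000 ≈ 0.943400
step 4 [2y] zero: DF = P = 9157/10000 ≈ 0.915700
step 5 [2.5y] swap r/2=899/46955: DF=(1 − 899/46955·(0.964900+0.961400+0.943400+0.915700))/(1+899/46955) = 9101/10000 ≈ 0.910100
step 6 [3y] bond c/2=9/200: DF=(2302341/2000000 − 9/200·(0.964900+0.961400+0.943400+0.915700+0.910100))/(1+9/200) = 4497/5000 ≈ 0.899400
step 7 [3.5y] swap r/2=1316/64633: DF=(1 − 1316/64633·(0.964900+0.961400+0.943400+0.915700+0.910100+0.899400))/(1+1316/64633) = 2171/2500 ≈ 0.868400

1 1/2 9649/10000
2 1 4807/5000
3 3/2 4717/5000
4 2 9157/10000
5 5/2 9101/10000
6 3 4497/5000
7 7/2 2171/2500
DF(0.5y) = 9649/10000 ≈ 0.964900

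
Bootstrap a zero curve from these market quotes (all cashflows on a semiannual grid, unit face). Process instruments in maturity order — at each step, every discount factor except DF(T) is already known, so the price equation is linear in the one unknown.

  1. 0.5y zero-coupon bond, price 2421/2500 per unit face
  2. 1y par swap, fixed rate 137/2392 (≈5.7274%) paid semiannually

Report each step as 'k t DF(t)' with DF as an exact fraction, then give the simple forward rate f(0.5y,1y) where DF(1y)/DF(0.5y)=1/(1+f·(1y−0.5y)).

1 1/2 2421/2500
2 1 2363/2500
f(0.5y,1y) = ((2421/2500)/(2363/2500) − 1)/(1/2) = 116/2363 ≈ 4.9090%

step 1 [0.5y] zero: DF = P = 2421/2500 ≈ 0.968400
step 2 [1y] swap r/2=137/4784: DF=(1 − 137/4784·(0.968400))/(1+137/4784) = 2363/2500 ≈ 0.945200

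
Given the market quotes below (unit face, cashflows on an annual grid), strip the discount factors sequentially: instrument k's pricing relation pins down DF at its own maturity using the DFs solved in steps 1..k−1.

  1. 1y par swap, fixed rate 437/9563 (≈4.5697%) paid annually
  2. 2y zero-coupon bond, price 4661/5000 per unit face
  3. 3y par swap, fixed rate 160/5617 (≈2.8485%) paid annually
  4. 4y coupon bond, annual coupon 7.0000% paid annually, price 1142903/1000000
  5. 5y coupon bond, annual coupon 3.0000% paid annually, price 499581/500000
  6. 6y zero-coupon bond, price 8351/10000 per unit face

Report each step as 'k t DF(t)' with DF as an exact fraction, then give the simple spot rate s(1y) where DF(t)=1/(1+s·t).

1 1 9563/10000
2 2 4661/5000
3 3 23/25
4 4 2211/2500
5 5 69/80
6 6 8351/10000
s(1y) = (1/(9563/10000) − 1)/(1) = 437/9563 ≈ 4.5697%

step 1 [1y] swap r/1=437/9563: DF=(1 − 437/9563·(0))/(1+437/9563) = 9563/10000 ≈ 0.956300
step 2 [2y] zero: DF = P = 4661/5000 ≈ 0.932200
step 3 [3y] swap r/1=160/5617: DF=(1 − 160/5617·(0.956300+0.932200))/(1+160/5617) = 23/25 ≈ 0.920000
step 4 [4y] bond c/1=7/100: DF=(1142903/1000000 − 7/100·(0.956300+0.932200+0.920000))/(1+7/100) = 2211/2500 ≈ 0.884400
step 5 [5y] bond c/1=3/100: DF=(499581/500000 − 3/100·(0.956300+0.932200+0.920000+0.884400))/(1+3/100) = 69/80 ≈ 0.862500
step 6 [6y] zero: DF = P = 8351/10000 ≈ 0.835100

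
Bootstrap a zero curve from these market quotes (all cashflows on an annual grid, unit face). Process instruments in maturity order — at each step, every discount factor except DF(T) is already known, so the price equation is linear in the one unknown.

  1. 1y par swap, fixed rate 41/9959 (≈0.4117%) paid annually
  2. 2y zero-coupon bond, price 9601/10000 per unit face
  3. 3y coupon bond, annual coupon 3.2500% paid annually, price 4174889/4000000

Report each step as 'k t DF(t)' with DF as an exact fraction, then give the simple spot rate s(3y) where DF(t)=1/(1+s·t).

step 1 [1y] swap r/1=41/9959: DF=(1 − 41/9959·(0))/(1+41/9959) = 9959/10000 ≈ 0.995900
step 2 [2y] zero: DF = P = 9601/10000 ≈ 0.960100
step 3 [3y] bond c/1=13/400: DF=(4174889/4000000 − 13/400·(0.995900+0.960100))/(1+13/400) = 9493/10000 ≈ 0.949300

1 1 9959/10000
2 2 9601/10000
3 3 9493/10000
s(3y) = (1/(9493/10000) − 1)/(3) = 169/9493 ≈ 1.7803%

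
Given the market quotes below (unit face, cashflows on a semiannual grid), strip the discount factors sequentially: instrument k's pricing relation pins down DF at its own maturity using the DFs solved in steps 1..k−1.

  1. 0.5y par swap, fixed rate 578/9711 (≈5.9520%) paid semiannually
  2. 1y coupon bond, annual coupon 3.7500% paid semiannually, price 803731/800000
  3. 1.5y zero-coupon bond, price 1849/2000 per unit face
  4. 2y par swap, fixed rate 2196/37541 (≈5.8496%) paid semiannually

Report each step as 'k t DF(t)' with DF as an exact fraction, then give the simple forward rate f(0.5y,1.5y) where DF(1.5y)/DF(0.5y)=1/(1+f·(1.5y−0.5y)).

1 1/2 9711/10000
2 1 9683/10000
3 3/2 1849/2000
4 2 4451/5000
f(0.5y,1.5y) = ((9711/10000)/(1849/2000) − 1)/(1) = 466/9245 ≈ 5.0406%

step 1 [0.5y] swap r/2=289/9711: DF=(1 − 289/9711·(0))/(1+289/9711) = 9711/10000 ≈ 0.971100
step 2 [1y] bond c/2=3/160: DF=(803731/800000 − 3/160·(0.971100))/(1+3/160) = 9683/10000 ≈ 0.968300
step 3 [1.5y] zero: DF = P = 1849/2000 ≈ 0.924500
step 4 [2y] swap r/2=1098/37541: DF=(1 − 1098/37541·(0.971100+0.968300+0.924500))/(1+1098/37541) = 4451/5000 ≈ 0.890200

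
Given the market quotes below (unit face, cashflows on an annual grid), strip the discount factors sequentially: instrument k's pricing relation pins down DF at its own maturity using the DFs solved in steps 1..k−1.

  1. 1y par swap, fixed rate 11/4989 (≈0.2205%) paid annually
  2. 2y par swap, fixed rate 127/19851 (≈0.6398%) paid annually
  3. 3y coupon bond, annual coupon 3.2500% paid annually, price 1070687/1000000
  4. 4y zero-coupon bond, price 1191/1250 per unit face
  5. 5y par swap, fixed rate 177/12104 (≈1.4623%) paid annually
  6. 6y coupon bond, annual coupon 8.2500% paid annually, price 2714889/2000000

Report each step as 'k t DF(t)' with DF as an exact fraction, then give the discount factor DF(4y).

step 1 [1y] swap r/1=11/4989: DF=(1 − 11/4989·(0))/(1+11/4989) = 4989/5000 ≈ 0.997800
step 2 [2y] swap r/1=127/19851: DF=(1 − 127/19851·(0.997800))/(1+127/19851) = 9873/10000 ≈ 0.987300
step 3 [3y] bond c/1=13/400: DF=(1070687/1000000 − 13/400·(0.997800+0.987300))/(1+13/400) = 1949/2000 ≈ 0.974500
step 4 [4y] zero: DF = P = 1191/1250 ≈ 0.952800
step 5 [5y] swap r/1=177/12104: DF=(1 − 177/12104·(0.997800+0.987300+0.974500+0.952800))/(1+177/12104) = 2323/2500 ≈ 0.929200
step 6 [6y] bond c/1=33/400: DF=(2714889/2000000 − 33/400·(0.997800+0.987300+0.974500+0.952800+0.929200))/(1+33/400) = 177/200 ≈ 0.885000

1 1 4989/5000
2 2 9873/10000
3 3 1949/2000
4 4 1191/1250
5 5 2323/2500
6 6 177/200
DF(4y) = 1191/1250 ≈ 0.952800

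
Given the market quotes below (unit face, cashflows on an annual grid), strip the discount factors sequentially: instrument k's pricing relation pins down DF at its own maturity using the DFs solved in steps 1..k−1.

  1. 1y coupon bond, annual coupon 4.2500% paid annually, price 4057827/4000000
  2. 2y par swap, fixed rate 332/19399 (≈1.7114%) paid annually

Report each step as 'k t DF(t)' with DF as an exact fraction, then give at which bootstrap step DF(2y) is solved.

step 1 [1y] bond c/1=17/400: DF=(4057827/4000000 − 17/400·(0))/(1+17/400) = 9731/10000 ≈ 0.973100
step 2 [2y] swap r/1=332/19399: DF=(1 − 332/19399·(0.973100))/(1+332/19399) = 2417/2500 ≈ 0.966800

1 1 9731/10000
2 2 2417/2500
DF(2y) is solved at step 2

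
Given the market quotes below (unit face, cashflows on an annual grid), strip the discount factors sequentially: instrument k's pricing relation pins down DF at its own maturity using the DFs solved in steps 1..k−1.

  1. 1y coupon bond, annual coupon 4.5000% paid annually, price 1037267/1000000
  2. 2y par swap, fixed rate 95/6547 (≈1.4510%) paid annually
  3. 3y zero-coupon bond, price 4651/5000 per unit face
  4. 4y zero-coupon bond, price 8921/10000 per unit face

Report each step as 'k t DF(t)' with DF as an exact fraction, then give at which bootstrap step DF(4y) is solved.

1 1 4963/5000
2 2 1943/2000
3 3 4651/5000
4 4 8921/10000
DF(4y) is solved at step 4

step 1 [1y] bond c/1=9/200: DF=(1037267/1000000 − 9/200·(0))/(1+9/200) = 4963/5000 ≈ 0.992600
step 2 [2y] swap r/1=95/6547: DF=(1 − 95/6547·(0.992600))/(1+95/6547) = 1943/2000 ≈ 0.971500
step 3 [3y] zero: DF = P = 4651/5000 ≈ 0.930200
step 4 [4y] zero: DF = P = 8921/10000 ≈ 0.892100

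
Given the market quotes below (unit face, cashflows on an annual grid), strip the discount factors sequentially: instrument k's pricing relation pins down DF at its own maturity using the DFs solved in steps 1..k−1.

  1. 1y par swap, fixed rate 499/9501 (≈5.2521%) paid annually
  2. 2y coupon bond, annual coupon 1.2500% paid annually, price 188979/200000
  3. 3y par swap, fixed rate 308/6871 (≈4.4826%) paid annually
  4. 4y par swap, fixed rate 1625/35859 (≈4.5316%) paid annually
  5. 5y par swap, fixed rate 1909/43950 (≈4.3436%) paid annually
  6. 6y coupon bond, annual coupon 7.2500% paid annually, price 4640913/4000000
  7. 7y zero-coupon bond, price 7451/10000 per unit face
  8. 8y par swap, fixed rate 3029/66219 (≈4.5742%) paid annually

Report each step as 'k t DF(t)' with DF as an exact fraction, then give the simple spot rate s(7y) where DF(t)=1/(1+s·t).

step 1 [1y] swap r/1=499/9501: DF=(1 − 499/9501·(0))/(1+499/9501) = 9501/10000 ≈ 0.950100
step 2 [2y] bond c/1=1/80: DF=(188979/200000 − 1/80·(0.950100))/(1+1/80) = 1843/2000 ≈ 0.921500
step 3 [3y] swap r/1=308/6871: DF=(1 − 308/6871·(0.950100+0.921500))/(1+308/6871) = 548/625 ≈ 0.876800
step 4 [4y] swap r/1=1625/35859: DF=(1 − 1625/35859·(0.950100+0.921500+0.876800))/(1+1625/35859) = 67/80 ≈ 0.837500
step 5 [5y] swap r/1=1909/43950: DF=(1 − 1909/43950·(0.950100+0.921500+0.876800+0.837500))/(1+1909/43950) = 8091/10000 ≈ 0.809100
step 6 [6y] bond c/1=29/400: DF=(4640913/4000000 − 29/400·(0.950100+0.921500+0.876800+0.837500+0.809100))/(1+29/400) = 7847/10000 ≈ 0.784700
step 7 [7y] zero: DF = P = 7451/10000 ≈ 0.745100
step 8 [8y] swap r/1=3029/66219: DF=(1 − 3029/66219·(0.950100+0.921500+0.876800+0.837500+0.809100+0.784700+0.745100))/(1+3029/66219) = 6971/10000 ≈ 0.697100

1 1 9501/10000
2 2 1843/2000
3 3 548/625
4 4 67/80
5 5 8091/10000
6 6 7847/10000
7 7 7451/10000
8 8 6971/10000
s(7y) = (1/(7451/10000) − 1)/(7) = 2549/52157 ≈ 4.8872%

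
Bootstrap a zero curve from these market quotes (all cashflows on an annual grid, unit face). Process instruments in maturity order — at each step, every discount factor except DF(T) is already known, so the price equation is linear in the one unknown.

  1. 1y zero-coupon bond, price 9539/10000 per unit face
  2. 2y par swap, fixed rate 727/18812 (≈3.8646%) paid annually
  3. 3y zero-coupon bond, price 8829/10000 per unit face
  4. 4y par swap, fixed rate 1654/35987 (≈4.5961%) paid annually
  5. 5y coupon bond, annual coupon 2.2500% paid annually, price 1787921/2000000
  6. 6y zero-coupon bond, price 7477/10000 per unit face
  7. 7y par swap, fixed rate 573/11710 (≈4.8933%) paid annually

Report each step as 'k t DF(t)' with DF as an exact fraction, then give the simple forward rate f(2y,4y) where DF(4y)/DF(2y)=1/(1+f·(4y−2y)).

step 1 [1y] zero: DF = P = 9539/10000 ≈ 0.953900
step 2 [2y] swap r/1=727/18812: DF=(1 − 727/18812·(0.953900))/(1+727/18812) = 9273/10000 ≈ 0.927300
step 3 [3y] zero: DF = P = 8829/10000 ≈ 0.882900
step 4 [4y] swap r/1=1654/35987: DF=(1 − 1654/35987·(0.953900+0.927300+0.882900))/(1+1654/35987) = 4173/5000 ≈ 0.834600
step 5 [5y] bond c/1=9/400: DF=(1787921/2000000 − 9/400·(0.953900+0.927300+0.882900+0.834600))/(1+9/400) = 7951/10000 ≈ 0.795100
step 6 [6y] zero: DF = P = 7477/10000 ≈ 0.747700
step 7 [7y] swap r/1=573/11710: DF=(1 − 573/11710·(0.953900+0.927300+0.882900+0.834600+0.795100+0.747700))/(1+573/11710) = 1427/2000 ≈ 0.713500

1 1 9539/10000
2 2 9273/10000
3 3 8829/10000
4 4 4173/5000
5 5 7951/10000
6 6 7477/10000
7 7 1427/2000
f(2y,4y) = ((9273/10000)/(4173/5000) − 1)/(2) = 309/5564 ≈ 5.5536%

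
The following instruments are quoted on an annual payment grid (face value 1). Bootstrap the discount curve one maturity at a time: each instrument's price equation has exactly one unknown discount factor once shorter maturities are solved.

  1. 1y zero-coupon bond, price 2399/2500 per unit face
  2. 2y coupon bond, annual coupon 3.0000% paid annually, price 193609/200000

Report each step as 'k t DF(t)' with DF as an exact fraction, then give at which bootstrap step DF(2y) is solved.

1 1 2399/2500
2 2 9119/10000
DF(2y) is solved at step 2

step 1 [1y] zero: DF = P = 2399/2500 ≈ 0.959600
step 2 [2y] bond c/1=3/100: DF=(193609/200000 − 3/100·(0.959600))/(1+3/100) = 9119/10000 ≈ 0.911900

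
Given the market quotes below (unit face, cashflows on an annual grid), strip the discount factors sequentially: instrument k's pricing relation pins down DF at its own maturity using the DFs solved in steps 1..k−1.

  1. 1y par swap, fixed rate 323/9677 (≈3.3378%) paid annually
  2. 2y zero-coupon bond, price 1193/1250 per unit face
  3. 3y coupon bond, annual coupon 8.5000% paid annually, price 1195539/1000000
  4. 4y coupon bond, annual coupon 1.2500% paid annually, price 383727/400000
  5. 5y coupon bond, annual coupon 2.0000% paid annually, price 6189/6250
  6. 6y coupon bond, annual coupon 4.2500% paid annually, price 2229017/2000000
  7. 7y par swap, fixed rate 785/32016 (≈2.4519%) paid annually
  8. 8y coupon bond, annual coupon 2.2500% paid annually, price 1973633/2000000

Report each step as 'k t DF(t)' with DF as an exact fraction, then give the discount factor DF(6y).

step 1 [1y] swap r/1=323/9677: DF=(1 − 323/9677·(0))/(1+323/9677) = 9677/10000 ≈ 0.967700
step 2 [2y] zero: DF = P = 1193/1250 ≈ 0.954400
step 3 [3y] bond c/1=17/200: DF=(1195539/1000000 − 17/200·(0.967700+0.954400))/(1+17/200) = 9513/10000 ≈ 0.951300
step 4 [4y] bond c/1=1/80: DF=(383727/400000 − 1/80·(0.967700+0.954400+0.951300))/(1+1/80) = 114/125 ≈ 0.912000
step 5 [5y] bond c/1=1/50: DF=(6189/6250 − 1/50·(0.967700+0.954400+0.951300+0.912000))/(1+1/50) = 4483/5000 ≈ 0.896600
step 6 [6y] bond c/1=17/400: DF=(2229017/2000000 − 17/400·(0.967700+0.954400+0.951300+0.912000+0.896600))/(1+17/400) = 4391/5000 ≈ 0.878200
step 7 [7y] swap r/1=785/32016: DF=(1 − 785/32016·(0.967700+0.954400+0.951300+0.912000+0.896600+0.878200))/(1+785/32016) = 843/1000 ≈ 0.843000
step 8 [8y] bond c/1=9/400: DF=(1973633/2000000 − 9/400·(0.967700+0.954400+0.951300+0.912000+0.896600+0.878200+0.843000))/(1+9/400) = 4121/5000 ≈ 0.824200

1 1 9677/10000
2 2 1193/1250
3 3 9513/10000
4 4 114/125
5 5 4483/5000
6 6 4391/5000
7 7 843/1000
8 8 4121/5000
DF(6y) = 4391/5000 ≈ 0.878200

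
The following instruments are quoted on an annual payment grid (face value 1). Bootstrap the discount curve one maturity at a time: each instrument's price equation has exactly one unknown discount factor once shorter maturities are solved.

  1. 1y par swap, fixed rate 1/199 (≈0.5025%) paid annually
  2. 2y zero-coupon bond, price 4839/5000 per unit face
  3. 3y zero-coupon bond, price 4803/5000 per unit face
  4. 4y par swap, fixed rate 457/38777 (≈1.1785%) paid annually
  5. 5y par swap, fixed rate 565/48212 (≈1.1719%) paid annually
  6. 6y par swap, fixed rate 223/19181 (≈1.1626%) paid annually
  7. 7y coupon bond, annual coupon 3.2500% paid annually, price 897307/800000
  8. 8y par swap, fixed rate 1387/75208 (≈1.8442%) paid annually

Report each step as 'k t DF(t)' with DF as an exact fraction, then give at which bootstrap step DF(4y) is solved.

1 1 199/200
2 2 4839/5000
3 3 4803/5000
4 4 9543/10000
5 5 1887/2000
6 6 9331/10000
7 7 2263/2500
8 8 8613/10000
DF(4y) is solved at step 4

step 1 [1y] swap r/1=1/199: DF=(1 − 1/199·(0))/(1+1/199) = 199/200 ≈ 0.995000
step 2 [2y] zero: DF = P = 4839/5000 ≈ 0.967800
step 3 [3y] zero: DF = P = 4803/5000 ≈ 0.960600
step 4 [4y] swap r/1=457/38777: DF=(1 − 457/38777·(0.995000+0.967800+0.960600))/(1+457/38777) = 9543/10000 ≈ 0.954300
step 5 [5y] swap r/1=565/48212: DF=(1 − 565/48212·(0.995000+0.967800+0.960600+0.954300))/(1+565/48212) = 1887/2000 ≈ 0.943500
step 6 [6y] swap r/1=223/19181: DF=(1 − 223/19181·(0.995000+0.967800+0.960600+0.954300+0.943500))/(1+223/19181) = 9331/10000 ≈ 0.933100
step 7 [7y] bond c/1=13/400: DF=(897307/800000 − 13/400·(0.995000+0.967800+0.960600+0.954300+0.943500+0.933100))/(1+13/400) = 2263/2500 ≈ 0.905200
step 8 [8y] swap r/1=1387/75208: DF=(1 − 1387/75208·(0.995000+0.967800+0.960600+0.954300+0.943500+0.933100+0.905200))/(1+1387/75208) = 8613/10000 ≈ 0.861300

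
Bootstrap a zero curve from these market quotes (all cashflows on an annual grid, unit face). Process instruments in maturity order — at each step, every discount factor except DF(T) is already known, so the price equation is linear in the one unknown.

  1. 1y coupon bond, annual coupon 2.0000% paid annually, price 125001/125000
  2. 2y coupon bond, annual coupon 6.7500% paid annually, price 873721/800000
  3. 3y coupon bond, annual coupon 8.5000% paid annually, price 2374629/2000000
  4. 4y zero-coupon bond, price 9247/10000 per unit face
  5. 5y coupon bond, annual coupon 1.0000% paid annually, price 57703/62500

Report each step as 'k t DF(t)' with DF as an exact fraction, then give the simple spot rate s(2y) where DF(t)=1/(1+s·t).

step 1 [1y] bond c/1=1/50: DF=(125001/125000 − 1/50·(0))/(1+1/50) = 2451/2500 ≈ 0.980400
step 2 [2y] bond c/1=27/400: DF=(873721/800000 − 27/400·(0.980400))/(1+27/400) = 9611/10000 ≈ 0.961100
step 3 [3y] bond c/1=17/200: DF=(2374629/2000000 − 17/200·(0.980400+0.961100))/(1+17/200) = 4711/5000 ≈ 0.942200
step 4 [4y] zero: DF = P = 9247/10000 ≈ 0.924700
step 5 [5y] bond c/1=1/100: DF=(57703/62500 − 1/100·(0.980400+0.961100+0.942200+0.924700))/(1+1/100) = 2191/2500 ≈ 0.876400

1 1 2451/2500
2 2 9611/10000
3 3 4711/5000
4 4 9247/10000
5 5 2191/2500
s(2y) = (1/(9611/10000) − 1)/(2) = 389/19222 ≈ 2.0237%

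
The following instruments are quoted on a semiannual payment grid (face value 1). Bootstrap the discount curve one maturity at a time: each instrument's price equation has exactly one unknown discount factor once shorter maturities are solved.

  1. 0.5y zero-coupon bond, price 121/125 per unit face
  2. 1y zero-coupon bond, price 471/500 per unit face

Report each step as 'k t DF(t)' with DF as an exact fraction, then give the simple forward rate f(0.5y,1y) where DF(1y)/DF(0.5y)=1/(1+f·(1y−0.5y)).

1 1/2 121/125
2 1 471/500
f(0.5y,1y) = ((121/125)/(471/500) − 1)/(1/2) = 26/471 ≈ 5.5202%

step 1 [0.5y] zero: DF = P = 121/125 ≈ 0.968000
step 2 [1y] zero: DF = P = 471/500 ≈ 0.942000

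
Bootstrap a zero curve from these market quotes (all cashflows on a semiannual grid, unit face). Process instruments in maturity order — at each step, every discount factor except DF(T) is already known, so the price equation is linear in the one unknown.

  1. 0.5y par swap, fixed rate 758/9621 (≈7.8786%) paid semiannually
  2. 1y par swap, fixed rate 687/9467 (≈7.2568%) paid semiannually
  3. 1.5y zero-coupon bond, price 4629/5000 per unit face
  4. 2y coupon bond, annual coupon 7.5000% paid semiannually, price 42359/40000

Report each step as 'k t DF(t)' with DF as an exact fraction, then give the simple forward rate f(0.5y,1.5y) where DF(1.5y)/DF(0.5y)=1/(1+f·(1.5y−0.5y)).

1 1/2 9621/10000
2 1 9313/10000
3 3/2 4629/5000
4 2 2297/2500
f(0.5y,1.5y) = ((9621/10000)/(4629/5000) − 1)/(1) = 121/3086 ≈ 3.9209%

step 1 [0.5y] swap r/2=379/9621: DF=(1 − 379/9621·(0))/(1+379/9621) = 9621/10000 ≈ 0.962100
step 2 [1y] swap r/2=687/18934: DF=(1 − 687/18934·(0.962100))/(1+687/18934) = 9313/10000 ≈ 0.931300
step 3 [1.5y] zero: DF = P = 4629/5000 ≈ 0.925800
step 4 [2y] bond c/2=3/80: DF=(42359/40000 − 3/80·(0.962100+0.931300+0.925800))/(1+3/80) = 2297/2500 ≈ 0.918800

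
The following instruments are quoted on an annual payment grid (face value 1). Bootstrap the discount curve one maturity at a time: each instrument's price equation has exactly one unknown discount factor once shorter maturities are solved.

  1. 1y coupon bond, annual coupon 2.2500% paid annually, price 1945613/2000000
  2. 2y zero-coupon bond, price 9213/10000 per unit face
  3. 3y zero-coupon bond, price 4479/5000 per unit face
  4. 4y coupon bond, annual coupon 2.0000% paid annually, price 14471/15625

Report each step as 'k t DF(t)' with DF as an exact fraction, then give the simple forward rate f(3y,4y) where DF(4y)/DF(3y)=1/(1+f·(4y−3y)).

1 1 4757/5000
2 2 9213/10000
3 3 4479/5000
4 4 8537/10000
f(3y,4y) = ((4479/5000)/(8537/10000) − 1)/(1) = 421/8537 ≈ 4.9315%

step 1 [1y] bond c/1=9/400: DF=(1945613/2000000 − 9/400·(0))/(1+9/400) = 4757/5000 ≈ 0.951400
step 2 [2y] zero: DF = P = 9213/10000 ≈ 0.921300
step 3 [3y] zero: DF = P = 4479/5000 ≈ 0.895800
step 4 [4y] bond c/1=1/50: DF=(14471/15625 − 1/50·(0.951400+0.921300+0.895800))/(1+1/50) = 8537/10000 ≈ 0.853700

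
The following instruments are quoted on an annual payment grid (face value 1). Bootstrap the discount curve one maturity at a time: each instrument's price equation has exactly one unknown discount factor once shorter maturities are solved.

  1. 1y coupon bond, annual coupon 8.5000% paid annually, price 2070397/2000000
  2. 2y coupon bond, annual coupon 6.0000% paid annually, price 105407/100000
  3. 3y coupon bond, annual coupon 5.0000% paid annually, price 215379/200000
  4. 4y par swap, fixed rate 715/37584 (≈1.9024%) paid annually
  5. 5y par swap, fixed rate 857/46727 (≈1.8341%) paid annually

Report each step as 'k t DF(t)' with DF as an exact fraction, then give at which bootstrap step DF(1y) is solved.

step 1 [1y] bond c/1=17/200: DF=(2070397/2000000 − 17/200·(0))/(1+17/200) = 9541/10000 ≈ 0.954100
step 2 [2y] bond c/1=3/50: DF=(105407/100000 − 3/50·(0.954100))/(1+3/50) = 2351/2500 ≈ 0.940400
step 3 [3y] bond c/1=1/20: DF=(215379/200000 − 1/20·(0.954100+0.940400))/(1+1/20) = 4677/5000 ≈ 0.935400
step 4 [4y] swap r/1=715/37584: DF=(1 − 715/37584·(0.954100+0.940400+0.935400))/(1+715/37584) = 1857/2000 ≈ 0.928500
step 5 [5y] swap r/1=857/46727: DF=(1 − 857/46727·(0.954100+0.940400+0.935400+0.928500))/(1+857/46727) = 9143/10000 ≈ 0.914300

1 1 9541/10000
2 2 2351/2500
3 3 4677/5000
4 4 1857/2000
5 5 9143/10000
DF(1y) is solved at step 1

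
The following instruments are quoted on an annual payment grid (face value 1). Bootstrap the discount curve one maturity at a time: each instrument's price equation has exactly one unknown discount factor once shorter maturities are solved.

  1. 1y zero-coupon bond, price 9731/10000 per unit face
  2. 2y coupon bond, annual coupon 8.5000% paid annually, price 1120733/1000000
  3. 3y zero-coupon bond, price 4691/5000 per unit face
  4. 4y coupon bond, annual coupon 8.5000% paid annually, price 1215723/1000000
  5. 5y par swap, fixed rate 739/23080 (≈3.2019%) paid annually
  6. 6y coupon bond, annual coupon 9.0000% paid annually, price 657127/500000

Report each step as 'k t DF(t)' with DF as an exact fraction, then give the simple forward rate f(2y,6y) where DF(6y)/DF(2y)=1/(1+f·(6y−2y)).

step 1 [1y] zero: DF = P = 9731/10000 ≈ 0.973100
step 2 [2y] bond c/1=17/200: DF=(1120733/1000000 − 17/200·(0.973100))/(1+17/200) = 9567/10000 ≈ 0.956700
step 3 [3y] zero: DF = P = 4691/5000 ≈ 0.938200
step 4 [4y] bond c/1=17/200: DF=(1215723/1000000 − 17/200·(0.973100+0.956700+0.938200))/(1+17/200) = 4479/5000 ≈ 0.895800
step 5 [5y] swap r/1=739/23080: DF=(1 − 739/23080·(0.973100+0.956700+0.938200+0.895800))/(1+739/23080) = 4261/5000 ≈ 0.852200
step 6 [6y] bond c/1=9/100: DF=(657127/500000 − 9/100·(0.973100+0.956700+0.938200+0.895800+0.852200))/(1+9/100) = 4123/5000 ≈ 0.824600

1 1 9731/10000
2 2 9567/10000
3 3 4691/5000
4 4 4479/5000
5 5 4261/5000
6 6 4123/5000
f(2y,6y) = ((9567/10000)/(4123/5000) − 1)/(4) = 1321/32984 ≈ 4.0050%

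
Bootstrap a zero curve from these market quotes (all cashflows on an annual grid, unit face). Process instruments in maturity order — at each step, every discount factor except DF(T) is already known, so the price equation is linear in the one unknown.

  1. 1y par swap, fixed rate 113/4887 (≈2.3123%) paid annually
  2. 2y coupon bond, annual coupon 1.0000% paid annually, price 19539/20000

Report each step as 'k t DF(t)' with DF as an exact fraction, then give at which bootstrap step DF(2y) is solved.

step 1 [1y] swap r/1=113/4887: DF=(1 − 113/4887·(0))/(1+113/4887) = 4887/5000 ≈ 0.977400
step 2 [2y] bond c/1=1/100: DF=(19539/20000 − 1/100·(0.977400))/(1+1/100) = 1197/1250 ≈ 0.957600

1 1 4887/5000
2 2 1197/1250
DF(2y) is solved at step 2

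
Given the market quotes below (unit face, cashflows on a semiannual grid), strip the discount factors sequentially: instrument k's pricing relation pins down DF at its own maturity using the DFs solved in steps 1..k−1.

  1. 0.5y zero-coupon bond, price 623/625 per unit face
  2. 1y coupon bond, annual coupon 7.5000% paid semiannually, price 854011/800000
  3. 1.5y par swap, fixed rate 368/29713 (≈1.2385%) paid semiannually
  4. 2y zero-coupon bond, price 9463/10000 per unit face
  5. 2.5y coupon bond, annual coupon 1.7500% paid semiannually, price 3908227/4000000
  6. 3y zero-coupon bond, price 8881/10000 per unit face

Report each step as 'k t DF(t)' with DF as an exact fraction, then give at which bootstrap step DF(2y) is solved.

step 1 [0.5y] zero: DF = P = 623/625 ≈ 0.996800
step 2 [1y] bond c/2=3/80: DF=(854011/800000 − 3/80·(0.996800))/(1+3/80) = 9929/10000 ≈ 0.992900
step 3 [1.5y] swap r/2=184/29713: DF=(1 − 184/29713·(0.996800+0.992900))/(1+184/29713) = 1227/1250 ≈ 0.981600
step 4 [2y] zero: DF = P = 9463/10000 ≈ 0.946300
step 5 [2.5y] bond c/2=7/800: DF=(3908227/4000000 − 7/800·(0.996800+0.992900+0.981600+0.946300))/(1+7/800) = 4673/5000 ≈ 0.934600
step 6 [3y] zero: DF = P = 8881/10000 ≈ 0.888100

1 1/2 623/625
2 1 9929/10000
3 3/2 1227/1250
4 2 9463/10000
5 5/2 4673/5000
6 3 8881/10000
DF(2y) is solved at step 4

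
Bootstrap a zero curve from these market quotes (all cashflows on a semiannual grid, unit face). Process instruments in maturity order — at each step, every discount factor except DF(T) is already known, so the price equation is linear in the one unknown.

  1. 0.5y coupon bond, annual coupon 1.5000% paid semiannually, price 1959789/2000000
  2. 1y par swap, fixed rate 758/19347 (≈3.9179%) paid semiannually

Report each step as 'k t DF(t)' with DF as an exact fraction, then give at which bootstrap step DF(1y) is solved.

step 1 [0.5y] bond c/2=3/400: DF=(1959789/2000000 − 3/400·(0))/(1+3/400) = 4863/5000 ≈ 0.972600
step 2 [1y] swap r/2=379/19347: DF=(1 − 379/19347·(0.972600))/(1+379/19347) = 9621/10000 ≈ 0.962100

1 1/2 4863/5000
2 1 9621/10000
DF(1y) is solved at step 2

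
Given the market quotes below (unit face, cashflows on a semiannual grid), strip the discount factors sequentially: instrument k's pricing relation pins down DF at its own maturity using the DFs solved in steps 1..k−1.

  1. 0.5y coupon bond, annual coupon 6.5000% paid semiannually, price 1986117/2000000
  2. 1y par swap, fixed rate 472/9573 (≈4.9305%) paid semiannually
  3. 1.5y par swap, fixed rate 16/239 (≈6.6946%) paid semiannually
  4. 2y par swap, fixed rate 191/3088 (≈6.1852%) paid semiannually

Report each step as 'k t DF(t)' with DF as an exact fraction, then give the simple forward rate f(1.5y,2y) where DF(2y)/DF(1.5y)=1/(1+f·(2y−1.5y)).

step 1 [0.5y] bond c/2=13/400: DF=(1986117/2000000 − 13/400·(0))/(1+13/400) = 4809/5000 ≈ 0.961800
step 2 [1y] swap r/2=236/9573: DF=(1 − 236/9573·(0.961800))/(1+236/9573) = 1191/1250 ≈ 0.952800
step 3 [1.5y] swap r/2=8/239: DF=(1 − 8/239·(0.961800+0.952800))/(1+8/239) = 566/625 ≈ 0.905600
step 4 [2y] swap r/2=191/6176: DF=(1 − 191/6176·(0.961800+0.952800+0.905600))/(1+191/6176) = 4427/5000 ≈ 0.885400

1 1/2 4809/5000
2 1 1191/1250
3 3/2 566/625
4 2 4427/5000
f(1.5y,2y) = ((566/625)/(4427/5000) − 1)/(1/2) = 202/4427 ≈ 4.5629%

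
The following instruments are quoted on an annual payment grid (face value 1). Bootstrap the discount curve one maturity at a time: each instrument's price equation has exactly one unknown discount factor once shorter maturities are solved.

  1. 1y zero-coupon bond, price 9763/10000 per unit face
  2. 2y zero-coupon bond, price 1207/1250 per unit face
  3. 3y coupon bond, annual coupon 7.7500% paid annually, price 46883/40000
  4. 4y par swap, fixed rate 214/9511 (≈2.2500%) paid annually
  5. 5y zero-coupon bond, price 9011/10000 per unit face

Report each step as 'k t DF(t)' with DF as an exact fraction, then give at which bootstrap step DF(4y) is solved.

step 1 [1y] zero: DF = P = 9763/10000 ≈ 0.976300
step 2 [2y] zero: DF = P = 1207/1250 ≈ 0.965600
step 3 [3y] bond c/1=31/400: DF=(46883/40000 − 31/400·(0.976300+0.965600))/(1+31/400) = 9481/10000 ≈ 0.948100
step 4 [4y] swap r/1=214/9511: DF=(1 − 214/9511·(0.976300+0.965600+0.948100))/(1+214/9511) = 1143/1250 ≈ 0.914400
step 5 [5y] zero: DF = P = 9011/10000 ≈ 0.901100

1 1 9763/10000
2 2 1207/1250
3 3 9481/10000
4 4 1143/1250
5 5 9011/10000
DF(4y) is solved at step 4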